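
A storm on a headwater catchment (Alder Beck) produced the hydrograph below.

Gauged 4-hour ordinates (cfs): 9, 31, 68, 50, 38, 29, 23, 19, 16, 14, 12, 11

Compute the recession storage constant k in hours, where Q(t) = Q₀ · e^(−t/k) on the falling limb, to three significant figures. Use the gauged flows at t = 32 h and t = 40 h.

k ≈ 27.8 h

On the falling limb, Q drops from 16 to 12 cfs between t = 32 h and t = 40 h (Δt = 8 h).
k = −Δt / ln(Q₂/Q₁) = −8 / ln(12/16) = 27.8 h.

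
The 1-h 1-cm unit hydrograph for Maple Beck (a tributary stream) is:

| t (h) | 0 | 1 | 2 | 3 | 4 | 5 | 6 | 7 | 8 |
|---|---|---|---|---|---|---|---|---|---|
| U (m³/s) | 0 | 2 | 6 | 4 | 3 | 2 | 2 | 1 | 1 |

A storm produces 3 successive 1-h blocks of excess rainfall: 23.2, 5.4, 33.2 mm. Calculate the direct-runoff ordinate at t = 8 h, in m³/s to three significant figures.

Q ≈ 9.50 m³/s

By discrete convolution, Q_j = Σ (P_i / 10 mm) · U_{j−i}.
At t = 8 h (j=8): Q = (23.2/10)·1 + (5.4/10)·1 + (33.2/10)·2 = 9.50 m³/s.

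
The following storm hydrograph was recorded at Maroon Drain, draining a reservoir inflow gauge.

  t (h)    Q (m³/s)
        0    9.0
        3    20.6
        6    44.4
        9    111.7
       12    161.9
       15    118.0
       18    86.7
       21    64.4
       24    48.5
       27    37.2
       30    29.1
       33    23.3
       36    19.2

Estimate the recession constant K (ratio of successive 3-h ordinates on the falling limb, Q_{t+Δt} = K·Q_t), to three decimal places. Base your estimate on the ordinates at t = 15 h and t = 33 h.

Using the recession-limb readings at t = 15 h and t = 33 h: Q falls from 118.0 to 23.3 m³/s over 6 intervals.
K = (Q₂/Q₁)^(1/6) = (23.3/118.0)^(1/6) = 0.763.

K ≈ 0.763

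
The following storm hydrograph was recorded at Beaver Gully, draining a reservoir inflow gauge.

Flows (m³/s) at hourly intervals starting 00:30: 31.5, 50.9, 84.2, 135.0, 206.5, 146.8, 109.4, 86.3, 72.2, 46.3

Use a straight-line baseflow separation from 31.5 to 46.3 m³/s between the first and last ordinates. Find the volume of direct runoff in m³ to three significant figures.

Direct-runoff ordinates (Q − Q_b): 0.00, 17.76, 49.41, 98.57, 168.42, 107.08, 68.03, 43.29, 27.54, 0.00 m³/s.
ΣQ_DR = 580.1 m³/s.
With Δt = 1 h = 3600 s, V = ΣQ_DR · Δt = 580.1 × 3600 = 2.09 × 10^6 m³.

V ≈ 2.09 × 10^6 m³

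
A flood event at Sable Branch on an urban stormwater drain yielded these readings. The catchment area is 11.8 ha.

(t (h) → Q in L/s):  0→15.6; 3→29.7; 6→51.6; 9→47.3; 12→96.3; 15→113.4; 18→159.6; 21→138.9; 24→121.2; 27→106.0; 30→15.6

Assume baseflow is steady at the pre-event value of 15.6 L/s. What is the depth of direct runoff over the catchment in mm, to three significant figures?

Direct runoff: 0.0, 14.1, 36.0, 31.7, 80.7, 97.8, 144.0, 123.3, 105.6, 90.4, 0.0 L/s; ΣQ_DR = 723.6 L/s.
V = ΣQ_DR · Δt = 723.6 × 10800 s = 7.815 × 10^6 L.
Over A = 11.8 ha, depth = V / A = 66.2 mm.

d ≈ 66.2 mm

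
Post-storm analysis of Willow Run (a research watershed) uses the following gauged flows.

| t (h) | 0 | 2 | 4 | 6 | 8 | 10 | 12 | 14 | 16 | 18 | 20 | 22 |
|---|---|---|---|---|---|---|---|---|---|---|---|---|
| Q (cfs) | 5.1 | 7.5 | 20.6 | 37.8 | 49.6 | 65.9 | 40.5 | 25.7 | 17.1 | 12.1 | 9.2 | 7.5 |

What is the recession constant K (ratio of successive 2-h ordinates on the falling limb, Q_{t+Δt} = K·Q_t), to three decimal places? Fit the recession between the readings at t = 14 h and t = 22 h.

Using the recession-limb readings at t = 14 h and t = 22 h: Q falls from 25.7 to 7.5 cfs over 4 intervals.
K = (Q₂/Q₁)^(1/4) = (7.5/25.7)^(1/4) = 0.735.

K ≈ 0.735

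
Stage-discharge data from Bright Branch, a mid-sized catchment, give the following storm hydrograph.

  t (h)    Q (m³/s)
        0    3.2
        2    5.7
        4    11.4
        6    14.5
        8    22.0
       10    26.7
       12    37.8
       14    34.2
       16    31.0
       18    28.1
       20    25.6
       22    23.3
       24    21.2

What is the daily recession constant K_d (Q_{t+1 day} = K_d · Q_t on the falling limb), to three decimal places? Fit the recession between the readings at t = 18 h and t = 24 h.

K_d ≈ 0.324

Between t = 18 h and t = 24 h the flow falls from 28.1 to 21.2 m³/s over 3×2 h = 6 h.
Per-interval ratio K = (21.2/28.1)^(1/3) = 0.9104; K_d = K^(24/2) = 0.324.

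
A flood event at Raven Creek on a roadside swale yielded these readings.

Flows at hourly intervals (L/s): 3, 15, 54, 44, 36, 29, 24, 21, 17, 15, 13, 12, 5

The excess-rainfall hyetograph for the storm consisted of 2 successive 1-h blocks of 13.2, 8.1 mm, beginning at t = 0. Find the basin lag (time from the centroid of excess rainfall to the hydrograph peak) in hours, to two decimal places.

t_L ≈ 1.12 h

Centroid of excess rainfall: t_c = Σ P_i·t̄_i / ΣP_i = 0.8803 h (block centres at 0.5, 1.5 h).
Hydrograph peak occurs at t = 2 h, so basin lag t_L = 2 − 0.8803 = 1.12 h.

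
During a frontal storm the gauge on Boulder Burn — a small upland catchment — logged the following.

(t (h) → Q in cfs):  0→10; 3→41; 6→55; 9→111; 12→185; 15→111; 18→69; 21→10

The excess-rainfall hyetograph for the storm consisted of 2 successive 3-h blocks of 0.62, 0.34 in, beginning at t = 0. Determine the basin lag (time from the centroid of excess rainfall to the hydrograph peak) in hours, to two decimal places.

t_L ≈ 9.44 h

Centroid of excess rainfall: t_c = Σ P_i·t̄_i / ΣP_i = 2.5625 h (block centres at 1.5, 4.5 h).
Hydrograph peak occurs at t = 12 h, so basin lag t_L = 12 − 2.5625 = 9.44 h.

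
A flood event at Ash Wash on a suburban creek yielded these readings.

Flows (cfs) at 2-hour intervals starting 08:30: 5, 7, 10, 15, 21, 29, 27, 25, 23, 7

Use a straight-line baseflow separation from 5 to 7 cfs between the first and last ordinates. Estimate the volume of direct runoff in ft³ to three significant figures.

V ≈ 7.85 × 10^5 ft³

Direct-runoff ordinates (Q − Q_b): 0.00, 1.78, 4.56, 9.33, 15.11, 22.89, 20.67, 18.44, 16.22, 0.00 cfs.
ΣQ_DR = 109.0 cfs.
With Δt = 2 h = 7200 s, V = ΣQ_DR · Δt = 109.0 × 7200 = 7.85 × 10^5 ft³.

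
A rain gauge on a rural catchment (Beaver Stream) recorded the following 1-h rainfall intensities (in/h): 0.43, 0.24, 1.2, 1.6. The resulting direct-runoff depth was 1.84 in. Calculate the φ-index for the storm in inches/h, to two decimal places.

Only the 2 blocks with intensity above φ contribute runoff: 1.2, 1.6 in/h.
Σ(I−φ)·Δt = d  ⇒  (1.2+1.6 − 2φ)·1 = 1.84
φ = (2.800 − 1.84/1) / 2 = 0.48 in/h.

φ ≈ 0.48 in/h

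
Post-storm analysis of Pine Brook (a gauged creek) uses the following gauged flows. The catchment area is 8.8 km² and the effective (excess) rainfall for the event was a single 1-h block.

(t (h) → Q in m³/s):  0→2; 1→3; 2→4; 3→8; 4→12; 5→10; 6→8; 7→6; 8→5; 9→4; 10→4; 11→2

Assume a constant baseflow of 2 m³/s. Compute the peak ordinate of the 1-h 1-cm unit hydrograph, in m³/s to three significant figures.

U_p ≈ 5.56 m³/s

Direct runoff: 0.0, 1.0, 2.0, 6.0, 10.0, 8.0, 6.0, 4.0, 3.0, 2.0, 2.0, 0.0 m³/s; ΣQ_DR = 44.00 m³/s, peak = 10.0 m³/s.
Runoff depth d = ΣQ_DR·Δt / A = 44.00 × 3600 / (8.8 km²) = 18.00 mm.
The 1-cm UH is the DRH scaled by (10 mm)/d, so U_p = 10.0 × 10/18.00 = 5.56 m³/s.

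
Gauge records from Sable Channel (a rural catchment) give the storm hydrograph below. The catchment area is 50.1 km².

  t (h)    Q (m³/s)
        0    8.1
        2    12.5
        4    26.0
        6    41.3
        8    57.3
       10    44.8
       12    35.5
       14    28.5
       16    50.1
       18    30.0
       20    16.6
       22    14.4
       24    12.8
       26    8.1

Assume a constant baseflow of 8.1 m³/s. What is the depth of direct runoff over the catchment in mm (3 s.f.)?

Direct runoff: 0.0, 4.4, 17.9, 33.2, 49.2, 36.7, 27.4, 20.4, 42.0, 21.9, 8.5, 6.3, 4.7, 0.0 m³/s; ΣQ_DR = 272.6 m³/s.
V = ΣQ_DR · Δt = 272.6 × 7200 s = 1.963 × 10^6 m³.
Over A = 50.1 km², depth = V / A = 39.2 mm.

d ≈ 39.2 mm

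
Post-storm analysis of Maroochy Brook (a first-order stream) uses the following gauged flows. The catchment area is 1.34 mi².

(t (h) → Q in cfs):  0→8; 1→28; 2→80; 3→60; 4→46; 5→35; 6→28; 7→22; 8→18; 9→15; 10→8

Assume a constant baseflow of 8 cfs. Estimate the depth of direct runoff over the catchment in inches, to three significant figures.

d ≈ 0.301 in

Direct runoff: 0.0, 20.0, 72.0, 52.0, 38.0, 27.0, 20.0, 14.0, 10.0, 7.0, 0.0 cfs; ΣQ_DR = 260.0 cfs.
V = ΣQ_DR · Δt = 260.0 × 3600 s = 9.360 × 10^5 ft³.
Over A = 1.34 mi², depth = V / A = 0.301 in.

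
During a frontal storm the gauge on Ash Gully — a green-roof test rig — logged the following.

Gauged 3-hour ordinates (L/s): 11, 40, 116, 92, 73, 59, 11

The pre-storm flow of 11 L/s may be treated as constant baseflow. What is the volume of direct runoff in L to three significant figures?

Direct-runoff ordinates (Q − Q_b): 0.0, 29.0, 105.0, 81.0, 62.0, 48.0, 0.0 L/s.
ΣQ_DR = 325.0 L/s.
With Δt = 3 h = 10800 s, V = ΣQ_DR · Δt = 325.0 × 10800 = 3.51 × 10^6 L.

V ≈ 3.51 × 10^6 L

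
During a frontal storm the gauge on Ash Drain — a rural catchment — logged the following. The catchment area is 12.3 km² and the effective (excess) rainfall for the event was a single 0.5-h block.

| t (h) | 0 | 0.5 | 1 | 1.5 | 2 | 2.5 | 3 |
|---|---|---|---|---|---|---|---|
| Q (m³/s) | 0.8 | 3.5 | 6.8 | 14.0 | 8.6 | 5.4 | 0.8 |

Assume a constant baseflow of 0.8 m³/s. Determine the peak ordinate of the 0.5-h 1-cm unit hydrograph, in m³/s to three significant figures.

Direct runoff: 0.0, 2.7, 6.0, 13.2, 7.8, 4.6, 0.0 m³/s; ΣQ_DR = 34.30 m³/s, peak = 13.2 m³/s.
Runoff depth d = ΣQ_DR·Δt / A = 34.30 × 1800 / (12.3 km²) = 5.020 mm.
The 1-cm UH is the DRH scaled by (10 mm)/d, so U_p = 13.2 × 10/5.020 = 26.3 m³/s.

U_p ≈ 26.3 m³/s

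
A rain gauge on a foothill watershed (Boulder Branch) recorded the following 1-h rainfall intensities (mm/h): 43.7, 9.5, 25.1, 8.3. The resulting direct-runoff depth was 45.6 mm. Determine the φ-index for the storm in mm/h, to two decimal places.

φ ≈ 11.60 mm/h

Only the 2 blocks with intensity above φ contribute runoff: 43.7, 25.1 mm/h.
Σ(I−φ)·Δt = d  ⇒  (43.7+25.1 − 2φ)·1 = 45.6
φ = (68.80 − 45.6/1) / 2 = 11.60 mm/h.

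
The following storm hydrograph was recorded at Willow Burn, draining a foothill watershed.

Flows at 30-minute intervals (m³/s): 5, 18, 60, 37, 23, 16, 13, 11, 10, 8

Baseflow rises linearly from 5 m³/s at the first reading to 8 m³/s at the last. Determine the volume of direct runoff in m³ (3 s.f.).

Direct-runoff ordinates (Q − Q_b): 0.00, 12.67, 54.33, 31.00, 16.67, 9.33, 6.00, 3.67, 2.33, 0.00 m³/s.
ΣQ_DR = 136.0 m³/s.
With Δt = 0.5 h = 1800 s, V = ΣQ_DR · Δt = 136.0 × 1800 = 2.45 × 10^5 m³.

V ≈ 2.45 × 10^5 m³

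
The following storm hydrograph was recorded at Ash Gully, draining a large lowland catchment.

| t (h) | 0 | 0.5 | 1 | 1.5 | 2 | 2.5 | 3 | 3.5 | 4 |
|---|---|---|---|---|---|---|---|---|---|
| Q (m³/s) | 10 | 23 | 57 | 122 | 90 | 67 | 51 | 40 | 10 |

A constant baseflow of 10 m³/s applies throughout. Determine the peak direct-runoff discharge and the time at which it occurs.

Subtracting baseflow gives direct-runoff ordinates: 0.0, 13.0, 47.0, 112.0, 80.0, 57.0, 41.0, 30.0, 0.0 m³/s.
The maximum is 112.0 m³/s, occurring at the reading for t = 1.5 h.

Q_p = 112.0 m³/s at t = 1.5 h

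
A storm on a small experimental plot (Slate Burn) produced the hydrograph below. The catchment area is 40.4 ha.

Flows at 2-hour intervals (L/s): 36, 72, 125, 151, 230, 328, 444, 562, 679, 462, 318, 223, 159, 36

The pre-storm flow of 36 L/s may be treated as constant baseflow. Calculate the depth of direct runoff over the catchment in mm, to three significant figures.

d ≈ 59.2 mm

Direct runoff: 0.0, 36.0, 89.0, 115.0, 194.0, 292.0, 408.0, 526.0, 643.0, 426.0, 282.0, 187.0, 123.0, 0.0 L/s; ΣQ_DR = 3321 L/s.
V = ΣQ_DR · Δt = 3321 × 7200 s = 2.391 × 10^7 L.
Over A = 40.4 ha, depth = V / A = 59.2 mm.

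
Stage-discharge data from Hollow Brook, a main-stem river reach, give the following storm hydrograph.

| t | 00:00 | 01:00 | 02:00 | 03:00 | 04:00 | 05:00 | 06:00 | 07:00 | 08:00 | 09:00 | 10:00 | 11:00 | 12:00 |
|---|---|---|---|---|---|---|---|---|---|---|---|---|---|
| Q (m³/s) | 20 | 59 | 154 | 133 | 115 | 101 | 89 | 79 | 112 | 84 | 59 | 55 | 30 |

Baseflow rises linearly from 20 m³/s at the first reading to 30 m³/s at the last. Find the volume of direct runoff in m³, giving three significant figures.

Direct-runoff ordinates (Q − Q_b): 0.00, 38.17, 132.33, 110.50, 91.67, 76.83, 64.00, 53.17, 85.33, 56.50, 30.67, 25.83, 0.00 m³/s.
ΣQ_DR = 765.0 m³/s.
With Δt = 1 h = 3600 s, V = ΣQ_DR · Δt = 765.0 × 3600 = 2.75 × 10^6 m³.

V ≈ 2.75 × 10^6 m³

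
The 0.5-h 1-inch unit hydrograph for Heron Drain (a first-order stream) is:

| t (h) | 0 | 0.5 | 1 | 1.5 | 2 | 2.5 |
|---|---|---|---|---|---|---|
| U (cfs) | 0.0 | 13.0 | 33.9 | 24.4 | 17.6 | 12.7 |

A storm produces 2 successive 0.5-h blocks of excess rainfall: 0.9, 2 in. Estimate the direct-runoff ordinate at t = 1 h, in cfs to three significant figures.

Q ≈ 56.5 cfs

By discrete convolution, Q_j = Σ (P_i / 1 in) · U_{j−i}.
At t = 1 h (j=2): Q = (0.9/1)·33.9 + (2/1)·13.0 = 56.5 cfs.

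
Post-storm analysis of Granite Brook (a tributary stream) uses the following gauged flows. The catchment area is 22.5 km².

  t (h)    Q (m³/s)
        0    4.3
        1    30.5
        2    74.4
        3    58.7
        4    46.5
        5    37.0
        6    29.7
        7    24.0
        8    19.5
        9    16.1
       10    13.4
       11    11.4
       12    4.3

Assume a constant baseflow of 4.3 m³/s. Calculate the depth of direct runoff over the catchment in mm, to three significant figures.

d ≈ 50.2 mm

Direct runoff: 0.0, 26.2, 70.1, 54.4, 42.2, 32.7, 25.4, 19.7, 15.2, 11.8, 9.1, 7.1, 0.0 m³/s; ΣQ_DR = 313.9 m³/s.
V = ΣQ_DR · Δt = 313.9 × 3600 s = 1.130 × 10^6 m³.
Over A = 22.5 km², depth = V / A = 50.2 mm.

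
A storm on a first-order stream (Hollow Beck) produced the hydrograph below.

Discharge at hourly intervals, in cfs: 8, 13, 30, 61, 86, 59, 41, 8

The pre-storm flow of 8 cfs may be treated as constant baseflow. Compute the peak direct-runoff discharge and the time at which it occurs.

Subtracting baseflow gives direct-runoff ordinates: 0.0, 5.0, 22.0, 53.0, 78.0, 51.0, 33.0, 0.0 cfs.
The maximum is 78.0 cfs, occurring at the reading for t = 4 h.

Q_p = 78.0 cfs at t = 4 h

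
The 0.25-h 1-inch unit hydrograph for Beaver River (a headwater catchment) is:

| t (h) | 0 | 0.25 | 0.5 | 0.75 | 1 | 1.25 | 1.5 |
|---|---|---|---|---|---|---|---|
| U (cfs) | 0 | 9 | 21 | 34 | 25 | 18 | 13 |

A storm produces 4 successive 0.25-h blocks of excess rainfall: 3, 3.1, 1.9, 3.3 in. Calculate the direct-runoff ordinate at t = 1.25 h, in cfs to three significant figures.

By discrete convolution, Q_j = Σ (P_i / 1 in) · U_{j−i}.
At t = 1.25 h (j=5): Q = (3/1)·18 + (3.1/1)·25 + (1.9/1)·34 + (3.3/1)·21 = 265 cfs.

Q ≈ 265 cfs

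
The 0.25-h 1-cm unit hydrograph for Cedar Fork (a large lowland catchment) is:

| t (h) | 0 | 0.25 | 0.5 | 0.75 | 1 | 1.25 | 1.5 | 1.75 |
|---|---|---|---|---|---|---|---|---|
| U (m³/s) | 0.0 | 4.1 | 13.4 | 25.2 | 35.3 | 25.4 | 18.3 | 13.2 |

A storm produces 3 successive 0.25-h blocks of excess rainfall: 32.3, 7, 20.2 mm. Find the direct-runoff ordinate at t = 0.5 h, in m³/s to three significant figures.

By discrete convolution, Q_j = Σ (P_i / 10 mm) · U_{j−i}.
At t = 0.5 h (j=2): Q = (32.3/10)·13.4 + (7/10)·4.1 + (20.2/10)·0.0 = 46.2 m³/s.

Q ≈ 46.2 m³/s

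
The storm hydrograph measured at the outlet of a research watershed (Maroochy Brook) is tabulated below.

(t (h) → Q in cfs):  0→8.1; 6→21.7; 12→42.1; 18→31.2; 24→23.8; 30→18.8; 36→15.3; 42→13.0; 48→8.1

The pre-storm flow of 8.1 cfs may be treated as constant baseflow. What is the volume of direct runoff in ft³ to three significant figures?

V ≈ 2.36 × 10^6 ft³

Direct-runoff ordinates (Q − Q_b): 0.0, 13.6, 34.0, 23.1, 15.7, 10.7, 7.2, 4.9, 0.0 cfs.
ΣQ_DR = 109.2 cfs.
With Δt = 6 h = 21600 s, V = ΣQ_DR · Δt = 109.2 × 21600 = 2.36 × 10^6 ft³.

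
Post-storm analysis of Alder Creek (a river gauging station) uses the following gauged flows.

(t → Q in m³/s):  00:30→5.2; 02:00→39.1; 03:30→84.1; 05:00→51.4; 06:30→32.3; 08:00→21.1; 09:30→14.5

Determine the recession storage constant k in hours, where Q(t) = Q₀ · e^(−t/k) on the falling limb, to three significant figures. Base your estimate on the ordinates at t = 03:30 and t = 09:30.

On the falling limb, Q drops from 84.1 to 14.5 m³/s between t = 03:30 and t = 09:30 (Δt = 6 h).
k = −Δt / ln(Q₂/Q₁) = −6 / ln(14.5/84.1) = 3.41 h.

k ≈ 3.41 h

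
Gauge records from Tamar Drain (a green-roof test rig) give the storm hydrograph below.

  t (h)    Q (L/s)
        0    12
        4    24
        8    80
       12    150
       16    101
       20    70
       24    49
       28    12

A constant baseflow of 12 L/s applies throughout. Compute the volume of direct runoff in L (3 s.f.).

V ≈ 5.79 × 10^6 L

Direct-runoff ordinates (Q − Q_b): 0.0, 12.0, 68.0, 138.0, 89.0, 58.0, 37.0, 0.0 L/s.
ΣQ_DR = 402.0 L/s.
With Δt = 4 h = 14400 s, V = ΣQ_DR · Δt = 402.0 × 14400 = 5.79 × 10^6 L.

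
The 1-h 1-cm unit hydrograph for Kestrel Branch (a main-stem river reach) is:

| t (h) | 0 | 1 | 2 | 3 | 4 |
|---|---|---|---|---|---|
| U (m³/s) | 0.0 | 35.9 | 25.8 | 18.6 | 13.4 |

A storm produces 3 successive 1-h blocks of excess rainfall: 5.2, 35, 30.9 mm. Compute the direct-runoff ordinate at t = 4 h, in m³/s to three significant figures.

Q ≈ 152 m³/s

By discrete convolution, Q_j = Σ (P_i / 10 mm) · U_{j−i}.
At t = 4 h (j=4): Q = (5.2/10)·13.4 + (35/10)·18.6 + (30.9/10)·25.8 = 152 m³/s.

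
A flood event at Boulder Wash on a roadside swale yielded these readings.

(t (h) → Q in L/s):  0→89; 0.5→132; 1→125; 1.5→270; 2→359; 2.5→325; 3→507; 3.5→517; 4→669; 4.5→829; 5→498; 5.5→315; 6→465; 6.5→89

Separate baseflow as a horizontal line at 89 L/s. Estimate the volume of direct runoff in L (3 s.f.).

V ≈ 7.10 × 10^6 L

Direct-runoff ordinates (Q − Q_b): 0.0, 43.0, 36.0, 181.0, 270.0, 236.0, 418.0, 428.0, 580.0, 740.0, 409.0, 226.0, 376.0, 0.0 L/s.
ΣQ_DR = 3943 L/s.
With Δt = 0.5 h = 1800 s, V = ΣQ_DR · Δt = 3943 × 1800 = 7.10 × 10^6 L.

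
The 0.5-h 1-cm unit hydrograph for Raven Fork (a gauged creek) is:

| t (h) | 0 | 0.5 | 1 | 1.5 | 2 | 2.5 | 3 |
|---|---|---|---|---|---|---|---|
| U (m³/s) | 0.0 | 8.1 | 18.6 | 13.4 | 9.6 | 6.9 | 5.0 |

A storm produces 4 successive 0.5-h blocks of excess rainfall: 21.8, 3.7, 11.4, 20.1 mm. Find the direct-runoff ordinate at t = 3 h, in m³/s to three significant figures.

By discrete convolution, Q_j = Σ (P_i / 10 mm) · U_{j−i}.
At t = 3 h (j=6): Q = (21.8/10)·5.0 + (3.7/10)·6.9 + (11.4/10)·9.6 + (20.1/10)·13.4 = 51.3 m³/s.

Q ≈ 51.3 m³/s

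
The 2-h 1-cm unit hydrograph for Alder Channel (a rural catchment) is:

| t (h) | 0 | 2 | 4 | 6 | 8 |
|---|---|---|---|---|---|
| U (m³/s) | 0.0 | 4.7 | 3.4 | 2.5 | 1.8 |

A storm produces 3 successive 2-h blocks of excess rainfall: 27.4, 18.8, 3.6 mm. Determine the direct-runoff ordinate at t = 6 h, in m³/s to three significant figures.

By discrete convolution, Q_j = Σ (P_i / 10 mm) · U_{j−i}.
At t = 6 h (j=3): Q = (27.4/10)·2.5 + (18.8/10)·3.4 + (3.6/10)·4.7 = 14.9 m³/s.

Q ≈ 14.9 m³/s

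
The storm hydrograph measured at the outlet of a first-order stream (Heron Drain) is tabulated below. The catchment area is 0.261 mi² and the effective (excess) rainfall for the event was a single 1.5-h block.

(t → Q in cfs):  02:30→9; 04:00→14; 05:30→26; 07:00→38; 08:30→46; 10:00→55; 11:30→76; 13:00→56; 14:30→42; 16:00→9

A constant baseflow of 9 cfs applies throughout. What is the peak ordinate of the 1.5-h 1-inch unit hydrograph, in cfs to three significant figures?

U_p ≈ 26.8 cfs

Direct runoff: 0.0, 5.0, 17.0, 29.0, 37.0, 46.0, 67.0, 47.0, 33.0, 0.0 cfs; ΣQ_DR = 281.0 cfs, peak = 67.0 cfs.
Runoff depth d = ΣQ_DR·Δt / A = 281.0 × 5400 / (0.261 mi²) = 2.502 in.
The 1-inch UH is the DRH scaled by (1 in)/d, so U_p = 67.0 × 1/2.502 = 26.8 cfs.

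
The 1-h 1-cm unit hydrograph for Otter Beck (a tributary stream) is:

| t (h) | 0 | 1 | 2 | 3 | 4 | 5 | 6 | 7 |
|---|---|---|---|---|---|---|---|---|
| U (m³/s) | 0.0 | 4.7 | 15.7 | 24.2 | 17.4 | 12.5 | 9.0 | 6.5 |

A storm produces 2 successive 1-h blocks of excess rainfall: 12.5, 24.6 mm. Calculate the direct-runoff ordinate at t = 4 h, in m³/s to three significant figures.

Q ≈ 81.3 m³/s

By discrete convolution, Q_j = Σ (P_i / 10 mm) · U_{j−i}.
At t = 4 h (j=4): Q = (12.5/10)·17.4 + (24.6/10)·24.2 = 81.3 m³/s.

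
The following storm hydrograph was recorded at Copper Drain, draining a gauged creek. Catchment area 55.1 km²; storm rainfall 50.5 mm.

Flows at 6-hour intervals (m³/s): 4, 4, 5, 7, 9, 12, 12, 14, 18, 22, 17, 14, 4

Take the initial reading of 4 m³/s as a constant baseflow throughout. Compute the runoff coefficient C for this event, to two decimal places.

C ≈ 0.70

ΣQ_DR = 90.00 m³/s; V = ΣQ_DR·Δt = 1.944 × 10^6 m³.
Runoff depth d = V / A = 35.28 mm.
C = d / P = 35.28 / 50.5 = 0.70.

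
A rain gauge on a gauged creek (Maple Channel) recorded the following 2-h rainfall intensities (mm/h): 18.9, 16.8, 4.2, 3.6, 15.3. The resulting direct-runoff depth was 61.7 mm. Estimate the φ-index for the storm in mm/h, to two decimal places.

Only the 3 blocks with intensity above φ contribute runoff: 18.9, 16.8, 15.3 mm/h.
Σ(I−φ)·Δt = d  ⇒  (18.9+16.8+15.3 − 3φ)·2 = 61.7
φ = (51.00 − 61.7/2) / 3 = 6.72 mm/h.

φ ≈ 6.72 mm/h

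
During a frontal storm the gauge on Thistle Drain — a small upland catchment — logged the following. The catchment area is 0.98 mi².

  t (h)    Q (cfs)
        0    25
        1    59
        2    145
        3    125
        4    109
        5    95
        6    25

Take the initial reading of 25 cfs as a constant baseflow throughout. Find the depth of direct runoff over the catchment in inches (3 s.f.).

Direct runoff: 0.0, 34.0, 120.0, 100.0, 84.0, 70.0, 0.0 cfs; ΣQ_DR = 408.0 cfs.
V = ΣQ_DR · Δt = 408.0 × 3600 s = 1.469 × 10^6 ft³.
Over A = 0.98 mi², depth = V / A = 0.645 in.

d ≈ 0.645 in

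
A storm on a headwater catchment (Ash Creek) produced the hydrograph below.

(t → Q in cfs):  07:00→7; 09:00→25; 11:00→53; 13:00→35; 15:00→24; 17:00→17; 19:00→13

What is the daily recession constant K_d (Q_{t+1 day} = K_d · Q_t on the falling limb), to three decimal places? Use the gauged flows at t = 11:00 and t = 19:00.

K_d ≈ 0.015

Between t = 11:00 and t = 19:00 the flow falls from 53 to 13 cfs over 4×2 h = 8 h.
Per-interval ratio K = (13/53)^(1/4) = 0.7037; K_d = K^(24/2) = 0.015.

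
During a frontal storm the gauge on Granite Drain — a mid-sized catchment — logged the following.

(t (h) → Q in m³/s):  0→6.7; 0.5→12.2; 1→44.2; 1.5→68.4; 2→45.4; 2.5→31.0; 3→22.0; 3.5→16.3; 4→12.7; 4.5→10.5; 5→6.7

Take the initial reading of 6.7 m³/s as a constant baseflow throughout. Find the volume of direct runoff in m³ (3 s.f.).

V ≈ 3.64 × 10^5 m³

Direct-runoff ordinates (Q − Q_b): 0.0, 5.5, 37.5, 61.7, 38.7, 24.3, 15.3, 9.6, 6.0, 3.8, 0.0 m³/s.
ΣQ_DR = 202.4 m³/s.
With Δt = 0.5 h = 1800 s, V = ΣQ_DR · Δt = 202.4 × 1800 = 3.64 × 10^5 m³.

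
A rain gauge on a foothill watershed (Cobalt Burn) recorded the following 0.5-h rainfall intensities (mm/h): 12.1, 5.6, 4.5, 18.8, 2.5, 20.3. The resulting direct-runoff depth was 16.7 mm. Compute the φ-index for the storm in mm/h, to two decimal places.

φ ≈ 5.93 mm/h

Only the 3 blocks with intensity above φ contribute runoff: 12.1, 18.8, 20.3 mm/h.
Σ(I−φ)·Δt = d  ⇒  (12.1+18.8+20.3 − 3φ)·0.5 = 16.7
φ = (51.20 − 16.7/0.5) / 3 = 5.93 mm/h.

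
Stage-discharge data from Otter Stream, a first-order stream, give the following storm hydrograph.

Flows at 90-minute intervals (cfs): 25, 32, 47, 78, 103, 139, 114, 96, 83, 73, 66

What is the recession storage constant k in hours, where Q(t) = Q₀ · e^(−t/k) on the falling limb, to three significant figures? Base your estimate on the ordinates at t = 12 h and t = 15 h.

On the falling limb, Q drops from 83 to 66 cfs between t = 12 h and t = 15 h (Δt = 3 h).
k = −Δt / ln(Q₂/Q₁) = −3 / ln(66/83) = 13.1 h.

k ≈ 13.1 h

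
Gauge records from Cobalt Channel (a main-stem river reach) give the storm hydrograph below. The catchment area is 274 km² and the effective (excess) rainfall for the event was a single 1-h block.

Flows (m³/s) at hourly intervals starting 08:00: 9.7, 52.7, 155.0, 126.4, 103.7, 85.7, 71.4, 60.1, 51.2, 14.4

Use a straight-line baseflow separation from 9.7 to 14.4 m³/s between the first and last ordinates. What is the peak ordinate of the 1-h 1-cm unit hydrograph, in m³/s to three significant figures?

U_p ≈ 180 m³/s

Direct runoff: 0.00, 42.48, 144.26, 115.13, 91.91, 73.39, 58.57, 46.74, 37.32, 0.00 m³/s; ΣQ_DR = 609.8 m³/s, peak = 144.26 m³/s.
Runoff depth d = ΣQ_DR·Δt / A = 609.8 × 3600 / (274 km²) = 8.012 mm.
The 1-cm UH is the DRH scaled by (10 mm)/d, so U_p = 144.26 × 10/8.012 = 180 m³/s.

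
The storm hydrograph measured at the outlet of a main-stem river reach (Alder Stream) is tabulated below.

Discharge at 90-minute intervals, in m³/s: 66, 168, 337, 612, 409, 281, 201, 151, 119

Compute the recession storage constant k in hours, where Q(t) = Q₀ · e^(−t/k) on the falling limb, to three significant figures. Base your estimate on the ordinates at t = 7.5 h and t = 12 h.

k ≈ 5.24 h

On the falling limb, Q drops from 281 to 119 m³/s between t = 7.5 h and t = 12 h (Δt = 4.5 h).
k = −Δt / ln(Q₂/Q₁) = −4.5 / ln(119/281) = 5.24 h.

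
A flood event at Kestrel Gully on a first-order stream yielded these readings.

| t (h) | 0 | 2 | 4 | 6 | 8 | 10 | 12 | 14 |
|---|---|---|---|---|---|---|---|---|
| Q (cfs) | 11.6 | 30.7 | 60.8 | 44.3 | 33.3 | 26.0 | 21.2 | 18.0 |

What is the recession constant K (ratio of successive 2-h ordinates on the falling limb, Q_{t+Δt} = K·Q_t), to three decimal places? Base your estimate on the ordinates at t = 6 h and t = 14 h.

Using the recession-limb readings at t = 6 h and t = 14 h: Q falls from 44.3 to 18.0 cfs over 4 intervals.
K = (Q₂/Q₁)^(1/4) = (18.0/44.3)^(1/4) = 0.798.

K ≈ 0.798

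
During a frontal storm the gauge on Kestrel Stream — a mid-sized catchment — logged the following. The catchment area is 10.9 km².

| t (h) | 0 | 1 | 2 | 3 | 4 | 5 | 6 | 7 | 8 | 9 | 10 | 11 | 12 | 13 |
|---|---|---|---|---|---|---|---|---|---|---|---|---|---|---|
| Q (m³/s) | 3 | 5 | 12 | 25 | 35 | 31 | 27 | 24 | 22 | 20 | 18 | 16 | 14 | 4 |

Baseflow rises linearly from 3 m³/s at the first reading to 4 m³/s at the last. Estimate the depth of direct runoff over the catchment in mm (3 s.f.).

d ≈ 68.4 mm

Direct runoff: 0.00, 1.92, 8.85, 21.77, 31.69, 27.62, 23.54, 20.46, 18.38, 16.31, 14.23, 12.15, 10.08, 0.00 m³/s; ΣQ_DR = 207.0 m³/s.
V = ΣQ_DR · Δt = 207.0 × 3600 s = 7.452 × 10^5 m³.
Over A = 10.9 km², depth = V / A = 68.4 mm.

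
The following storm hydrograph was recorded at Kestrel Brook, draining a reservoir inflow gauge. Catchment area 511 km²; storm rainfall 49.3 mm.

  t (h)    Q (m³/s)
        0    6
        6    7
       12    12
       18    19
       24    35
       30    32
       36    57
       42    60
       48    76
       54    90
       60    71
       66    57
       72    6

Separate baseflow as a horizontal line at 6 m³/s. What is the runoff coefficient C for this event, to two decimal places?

ΣQ_DR = 450.0 m³/s; V = ΣQ_DR·Δt = 9.720 × 10^6 m³.
Runoff depth d = V / A = 19.02 mm.
C = d / P = 19.02 / 49.3 = 0.39.

C ≈ 0.39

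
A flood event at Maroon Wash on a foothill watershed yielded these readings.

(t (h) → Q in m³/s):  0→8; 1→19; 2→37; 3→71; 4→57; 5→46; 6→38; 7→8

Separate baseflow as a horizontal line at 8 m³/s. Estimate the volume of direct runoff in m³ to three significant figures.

Direct-runoff ordinates (Q − Q_b): 0.0, 11.0, 29.0, 63.0, 49.0, 38.0, 30.0, 0.0 m³/s.
ΣQ_DR = 220.0 m³/s.
With Δt = 1 h = 3600 s, V = ΣQ_DR · Δt = 220.0 × 3600 = 7.92 × 10^5 m³.

V ≈ 7.92 × 10^5 m³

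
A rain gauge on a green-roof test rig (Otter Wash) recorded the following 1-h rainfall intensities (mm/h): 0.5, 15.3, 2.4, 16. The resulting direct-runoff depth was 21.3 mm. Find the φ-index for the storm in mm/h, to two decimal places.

Only the 2 blocks with intensity above φ contribute runoff: 15.3, 16 mm/h.
Σ(I−φ)·Δt = d  ⇒  (15.3+16 − 2φ)·1 = 21.3
φ = (31.30 − 21.3/1) / 2 = 5.00 mm/h.

φ ≈ 5.00 mm/h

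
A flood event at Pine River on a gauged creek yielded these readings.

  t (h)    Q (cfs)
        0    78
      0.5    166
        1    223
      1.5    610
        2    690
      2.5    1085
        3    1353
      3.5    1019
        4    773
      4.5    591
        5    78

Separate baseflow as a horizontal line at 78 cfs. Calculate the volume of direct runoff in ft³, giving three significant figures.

V ≈ 1.05 × 10^7 ft³

Direct-runoff ordinates (Q − Q_b): 0.0, 88.0, 145.0, 532.0, 612.0, 1007.0, 1275.0, 941.0, 695.0, 513.0, 0.0 cfs.
ΣQ_DR = 5808 cfs.
With Δt = 0.5 h = 1800 s, V = ΣQ_DR · Δt = 5808 × 1800 = 1.05 × 10^7 ft³.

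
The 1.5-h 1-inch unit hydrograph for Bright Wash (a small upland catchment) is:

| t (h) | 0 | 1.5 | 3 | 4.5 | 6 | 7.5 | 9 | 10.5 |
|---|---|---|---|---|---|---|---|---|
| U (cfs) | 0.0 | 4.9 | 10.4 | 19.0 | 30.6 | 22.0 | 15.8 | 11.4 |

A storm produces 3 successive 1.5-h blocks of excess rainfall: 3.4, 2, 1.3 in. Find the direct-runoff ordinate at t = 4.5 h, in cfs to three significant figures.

Q ≈ 91.8 cfs

By discrete convolution, Q_j = Σ (P_i / 1 in) · U_{j−i}.
At t = 4.5 h (j=3): Q = (3.4/1)·19.0 + (2/1)·10.4 + (1.3/1)·4.9 = 91.8 cfs.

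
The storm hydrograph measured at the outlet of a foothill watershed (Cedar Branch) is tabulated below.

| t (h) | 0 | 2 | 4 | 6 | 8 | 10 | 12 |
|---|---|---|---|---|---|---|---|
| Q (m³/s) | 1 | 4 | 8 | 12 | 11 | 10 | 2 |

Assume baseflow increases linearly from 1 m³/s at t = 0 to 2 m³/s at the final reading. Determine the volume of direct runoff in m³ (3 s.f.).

Direct-runoff ordinates (Q − Q_b): 0.00, 2.83, 6.67, 10.50, 9.33, 8.17, 0.00 m³/s.
ΣQ_DR = 37.50 m³/s.
With Δt = 2 h = 7200 s, V = ΣQ_DR · Δt = 37.50 × 7200 = 2.70 × 10^5 m³.

V ≈ 2.70 × 10^5 m³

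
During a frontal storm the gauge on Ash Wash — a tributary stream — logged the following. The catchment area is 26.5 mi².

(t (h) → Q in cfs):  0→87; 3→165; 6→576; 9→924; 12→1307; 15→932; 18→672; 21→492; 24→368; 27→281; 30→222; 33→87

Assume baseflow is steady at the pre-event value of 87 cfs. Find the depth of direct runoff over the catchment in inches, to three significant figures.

d ≈ 0.889 in

Direct runoff: 0.0, 78.0, 489.0, 837.0, 1220.0, 845.0, 585.0, 405.0, 281.0, 194.0, 135.0, 0.0 cfs; ΣQ_DR = 5069 cfs.
V = ΣQ_DR · Δt = 5069 × 10800 s = 5.475 × 10^7 ft³.
Over A = 26.5 mi², depth = V / A = 0.889 in.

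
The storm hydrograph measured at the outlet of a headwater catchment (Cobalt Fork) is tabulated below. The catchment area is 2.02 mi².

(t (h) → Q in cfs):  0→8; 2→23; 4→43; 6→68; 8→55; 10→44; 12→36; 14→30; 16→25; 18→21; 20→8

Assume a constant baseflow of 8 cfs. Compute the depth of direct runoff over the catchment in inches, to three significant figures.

Direct runoff: 0.0, 15.0, 35.0, 60.0, 47.0, 36.0, 28.0, 22.0, 17.0, 13.0, 0.0 cfs; ΣQ_DR = 273.0 cfs.
V = ΣQ_DR · Δt = 273.0 × 7200 s = 1.966 × 10^6 ft³.
Over A = 2.02 mi², depth = V / A = 0.419 in.

d ≈ 0.419 in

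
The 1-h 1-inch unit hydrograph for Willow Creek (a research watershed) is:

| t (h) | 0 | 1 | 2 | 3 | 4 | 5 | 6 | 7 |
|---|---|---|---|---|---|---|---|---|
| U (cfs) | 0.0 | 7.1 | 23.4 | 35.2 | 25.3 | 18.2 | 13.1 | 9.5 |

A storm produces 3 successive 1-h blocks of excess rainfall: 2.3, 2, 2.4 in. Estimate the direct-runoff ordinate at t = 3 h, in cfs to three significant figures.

Q ≈ 145 cfs

By discrete convolution, Q_j = Σ (P_i / 1 in) · U_{j−i}.
At t = 3 h (j=3): Q = (2.3/1)·35.2 + (2/1)·23.4 + (2.4/1)·7.1 = 145 cfs.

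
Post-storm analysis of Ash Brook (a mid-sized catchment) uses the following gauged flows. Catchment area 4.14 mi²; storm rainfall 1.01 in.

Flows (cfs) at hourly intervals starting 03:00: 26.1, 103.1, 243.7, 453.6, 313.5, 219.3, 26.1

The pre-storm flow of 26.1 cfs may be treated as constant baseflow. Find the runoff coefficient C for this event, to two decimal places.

C ≈ 0.45

ΣQ_DR = 1203 cfs; V = ΣQ_DR·Δt = 4.330 × 10^6 ft³.
Runoff depth d = V / A = 0.4502 in.
C = d / P = 0.4502 / 1.01 = 0.45.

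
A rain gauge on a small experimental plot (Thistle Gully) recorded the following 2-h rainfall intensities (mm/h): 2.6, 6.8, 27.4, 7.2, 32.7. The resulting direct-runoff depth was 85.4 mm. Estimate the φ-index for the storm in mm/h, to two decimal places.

Only the 2 blocks with intensity above φ contribute runoff: 27.4, 32.7 mm/h.
Σ(I−φ)·Δt = d  ⇒  (27.4+32.7 − 2φ)·2 = 85.4
φ = (60.10 − 85.4/2) / 2 = 8.70 mm/h.

φ ≈ 8.70 mm/h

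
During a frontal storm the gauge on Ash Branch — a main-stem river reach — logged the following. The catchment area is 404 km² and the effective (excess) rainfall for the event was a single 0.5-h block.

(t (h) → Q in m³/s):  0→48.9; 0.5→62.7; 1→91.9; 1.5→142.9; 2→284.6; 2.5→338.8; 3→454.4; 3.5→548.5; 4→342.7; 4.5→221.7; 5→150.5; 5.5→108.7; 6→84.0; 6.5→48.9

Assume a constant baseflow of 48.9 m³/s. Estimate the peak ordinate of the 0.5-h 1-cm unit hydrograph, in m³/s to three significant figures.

Direct runoff: 0.0, 13.8, 43.0, 94.0, 235.7, 289.9, 405.5, 499.6, 293.8, 172.8, 101.6, 59.8, 35.1, 0.0 m³/s; ΣQ_DR = 2245 m³/s, peak = 499.6 m³/s.
Runoff depth d = ΣQ_DR·Δt / A = 2245 × 1800 / (404 km²) = 10.00 mm.
The 1-cm UH is the DRH scaled by (10 mm)/d, so U_p = 499.6 × 10/10.00 = 500 m³/s.

U_p ≈ 500 m³/s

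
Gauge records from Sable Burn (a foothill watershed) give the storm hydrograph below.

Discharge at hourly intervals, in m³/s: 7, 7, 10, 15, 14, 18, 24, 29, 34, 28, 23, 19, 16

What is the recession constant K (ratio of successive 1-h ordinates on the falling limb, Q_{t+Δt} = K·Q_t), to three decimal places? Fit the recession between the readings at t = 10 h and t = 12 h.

K ≈ 0.834

Using the recession-limb readings at t = 10 h and t = 12 h: Q falls from 23 to 16 m³/s over 2 intervals.
K = (Q₂/Q₁)^(1/2) = (16/23)^(1/2) = 0.834.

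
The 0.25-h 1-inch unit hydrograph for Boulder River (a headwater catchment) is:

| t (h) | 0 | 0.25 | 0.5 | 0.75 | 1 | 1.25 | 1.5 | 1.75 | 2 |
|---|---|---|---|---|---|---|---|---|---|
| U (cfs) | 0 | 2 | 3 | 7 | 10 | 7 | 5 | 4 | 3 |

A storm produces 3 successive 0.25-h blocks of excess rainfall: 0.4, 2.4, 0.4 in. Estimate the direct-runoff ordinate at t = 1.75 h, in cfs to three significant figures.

By discrete convolution, Q_j = Σ (P_i / 1 in) · U_{j−i}.
At t = 1.75 h (j=7): Q = (0.4/1)·4 + (2.4/1)·5 + (0.4/1)·7 = 16.4 cfs.

Q ≈ 16.4 cfs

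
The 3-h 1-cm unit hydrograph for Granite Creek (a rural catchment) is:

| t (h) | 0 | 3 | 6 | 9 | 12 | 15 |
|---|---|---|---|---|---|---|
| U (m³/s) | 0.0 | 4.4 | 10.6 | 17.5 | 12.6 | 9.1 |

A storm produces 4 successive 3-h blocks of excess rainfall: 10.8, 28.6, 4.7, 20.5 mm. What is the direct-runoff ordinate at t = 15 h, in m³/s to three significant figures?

Q ≈ 75.8 m³/s

By discrete convolution, Q_j = Σ (P_i / 10 mm) · U_{j−i}.
At t = 15 h (j=5): Q = (10.8/10)·9.1 + (28.6/10)·12.6 + (4.7/10)·17.5 + (20.5/10)·10.6 = 75.8 m³/s.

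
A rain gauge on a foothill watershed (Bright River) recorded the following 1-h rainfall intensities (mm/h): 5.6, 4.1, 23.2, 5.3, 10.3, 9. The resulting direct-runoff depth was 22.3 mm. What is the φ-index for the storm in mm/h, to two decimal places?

φ ≈ 6.73 mm/h

Only the 3 blocks with intensity above φ contribute runoff: 23.2, 10.3, 9 mm/h.
Σ(I−φ)·Δt = d  ⇒  (23.2+10.3+9 − 3φ)·1 = 22.3
φ = (42.50 − 22.3/1) / 3 = 6.73 mm/h.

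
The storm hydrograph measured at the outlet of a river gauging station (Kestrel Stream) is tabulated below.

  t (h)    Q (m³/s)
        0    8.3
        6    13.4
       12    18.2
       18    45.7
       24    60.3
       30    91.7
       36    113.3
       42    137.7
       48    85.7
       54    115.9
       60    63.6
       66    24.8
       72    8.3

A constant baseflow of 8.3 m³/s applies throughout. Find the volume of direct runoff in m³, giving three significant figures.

Direct-runoff ordinates (Q − Q_b): 0.0, 5.1, 9.9, 37.4, 52.0, 83.4, 105.0, 129.4, 77.4, 107.6, 55.3, 16.5, 0.0 m³/s.
ΣQ_DR = 679.0 m³/s.
With Δt = 6 h = 21600 s, V = ΣQ_DR · Δt = 679.0 × 21600 = 1.47 × 10^7 m³.

V ≈ 1.47 × 10^7 m³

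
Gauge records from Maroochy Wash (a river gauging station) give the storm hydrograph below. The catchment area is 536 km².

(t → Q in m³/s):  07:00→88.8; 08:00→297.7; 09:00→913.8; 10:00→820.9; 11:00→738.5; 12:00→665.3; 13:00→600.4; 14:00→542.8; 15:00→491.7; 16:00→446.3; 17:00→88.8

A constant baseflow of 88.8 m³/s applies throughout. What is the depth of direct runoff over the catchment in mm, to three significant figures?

Direct runoff: 0.0, 208.9, 825.0, 732.1, 649.7, 576.5, 511.6, 454.0, 402.9, 357.5, 0.0 m³/s; ΣQ_DR = 4718 m³/s.
V = ΣQ_DR · Δt = 4718 × 3600 s = 1.699 × 10^7 m³.
Over A = 536 km², depth = V / A = 31.7 mm.

d ≈ 31.7 mm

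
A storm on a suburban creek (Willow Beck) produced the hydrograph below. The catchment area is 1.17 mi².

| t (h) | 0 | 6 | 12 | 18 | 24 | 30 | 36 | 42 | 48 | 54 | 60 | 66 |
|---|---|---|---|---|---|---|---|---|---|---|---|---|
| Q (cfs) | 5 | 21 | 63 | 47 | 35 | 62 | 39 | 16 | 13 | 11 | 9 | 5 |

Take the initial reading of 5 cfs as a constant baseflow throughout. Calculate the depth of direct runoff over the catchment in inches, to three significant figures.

d ≈ 2.11 in

Direct runoff: 0.0, 16.0, 58.0, 42.0, 30.0, 57.0, 34.0, 11.0, 8.0, 6.0, 4.0, 0.0 cfs; ΣQ_DR = 266.0 cfs.
V = ΣQ_DR · Δt = 266.0 × 21600 s = 5.746 × 10^6 ft³.
Over A = 1.17 mi², depth = V / A = 2.11 in.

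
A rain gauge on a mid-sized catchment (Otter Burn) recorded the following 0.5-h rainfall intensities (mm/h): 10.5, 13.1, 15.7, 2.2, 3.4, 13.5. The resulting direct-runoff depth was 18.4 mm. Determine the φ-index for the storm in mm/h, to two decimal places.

Only the 4 blocks with intensity above φ contribute runoff: 10.5, 13.1, 15.7, 13.5 mm/h.
Σ(I−φ)·Δt = d  ⇒  (10.5+13.1+15.7+13.5 − 4φ)·0.5 = 18.4
φ = (52.80 − 18.4/0.5) / 4 = 4.00 mm/h.

φ ≈ 4.00 mm/h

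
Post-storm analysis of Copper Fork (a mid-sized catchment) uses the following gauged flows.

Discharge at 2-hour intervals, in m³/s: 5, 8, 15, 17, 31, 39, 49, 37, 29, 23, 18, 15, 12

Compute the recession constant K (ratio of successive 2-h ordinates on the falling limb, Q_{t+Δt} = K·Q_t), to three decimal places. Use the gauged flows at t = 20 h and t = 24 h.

Using the recession-limb readings at t = 20 h and t = 24 h: Q falls from 18 to 12 m³/s over 2 intervals.
K = (Q₂/Q₁)^(1/2) = (12/18)^(1/2) = 0.816.

K ≈ 0.816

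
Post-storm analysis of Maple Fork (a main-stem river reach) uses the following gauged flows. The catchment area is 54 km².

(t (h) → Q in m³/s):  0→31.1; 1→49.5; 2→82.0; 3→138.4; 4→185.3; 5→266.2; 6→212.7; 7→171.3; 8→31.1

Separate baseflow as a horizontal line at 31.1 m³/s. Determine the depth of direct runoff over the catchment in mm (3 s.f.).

Direct runoff: 0.0, 18.4, 50.9, 107.3, 154.2, 235.1, 181.6, 140.2, 0.0 m³/s; ΣQ_DR = 887.7 m³/s.
V = ΣQ_DR · Δt = 887.7 × 3600 s = 3.196 × 10^6 m³.
Over A = 54 km², depth = V / A = 59.2 mm.

d ≈ 59.2 mm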